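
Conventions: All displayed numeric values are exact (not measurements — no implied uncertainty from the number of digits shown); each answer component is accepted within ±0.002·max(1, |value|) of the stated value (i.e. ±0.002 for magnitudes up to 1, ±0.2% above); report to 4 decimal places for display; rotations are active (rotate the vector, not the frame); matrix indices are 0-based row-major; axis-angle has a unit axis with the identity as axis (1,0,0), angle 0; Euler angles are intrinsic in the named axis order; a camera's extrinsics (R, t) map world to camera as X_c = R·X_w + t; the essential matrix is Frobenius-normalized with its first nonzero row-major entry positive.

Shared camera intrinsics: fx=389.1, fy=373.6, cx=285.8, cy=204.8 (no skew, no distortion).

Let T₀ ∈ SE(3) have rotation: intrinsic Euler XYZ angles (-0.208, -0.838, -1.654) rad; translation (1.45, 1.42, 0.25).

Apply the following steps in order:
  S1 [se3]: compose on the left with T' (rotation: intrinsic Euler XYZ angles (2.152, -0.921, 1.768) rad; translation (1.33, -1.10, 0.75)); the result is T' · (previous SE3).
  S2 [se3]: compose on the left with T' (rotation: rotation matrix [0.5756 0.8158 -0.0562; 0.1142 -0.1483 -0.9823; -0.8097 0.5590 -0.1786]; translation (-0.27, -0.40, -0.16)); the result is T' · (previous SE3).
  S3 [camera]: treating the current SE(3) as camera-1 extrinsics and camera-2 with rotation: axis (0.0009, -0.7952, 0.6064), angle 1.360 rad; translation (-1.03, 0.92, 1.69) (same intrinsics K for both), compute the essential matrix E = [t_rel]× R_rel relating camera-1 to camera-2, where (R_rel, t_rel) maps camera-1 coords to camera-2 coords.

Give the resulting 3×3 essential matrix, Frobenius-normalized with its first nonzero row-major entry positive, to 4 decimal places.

matrix = [0.4826 -0.0166 0.4034; 0.3624 0.1366 -0.5659; 0.3607 0.0301 0.0536]

after S1 (compose_se3): R=[0.4769 -0.7123 -0.5150; -0.8017 -0.5927 0.0773; -0.3603 0.3760 -0.8537], t=(0.1166, -0.7386, 2.3557)
after S2 (compose_se3): R=[-0.3592 -0.9146 -0.1854; 0.5273 -0.3628 0.7683; -0.7700 0.1783 0.6126], t=(-0.9379, -2.5912, -1.0879)
after S3 (essential): [0.4826 -0.0166 0.4034; 0.3624 0.1366 -0.5659; 0.3607 0.0301 0.0536]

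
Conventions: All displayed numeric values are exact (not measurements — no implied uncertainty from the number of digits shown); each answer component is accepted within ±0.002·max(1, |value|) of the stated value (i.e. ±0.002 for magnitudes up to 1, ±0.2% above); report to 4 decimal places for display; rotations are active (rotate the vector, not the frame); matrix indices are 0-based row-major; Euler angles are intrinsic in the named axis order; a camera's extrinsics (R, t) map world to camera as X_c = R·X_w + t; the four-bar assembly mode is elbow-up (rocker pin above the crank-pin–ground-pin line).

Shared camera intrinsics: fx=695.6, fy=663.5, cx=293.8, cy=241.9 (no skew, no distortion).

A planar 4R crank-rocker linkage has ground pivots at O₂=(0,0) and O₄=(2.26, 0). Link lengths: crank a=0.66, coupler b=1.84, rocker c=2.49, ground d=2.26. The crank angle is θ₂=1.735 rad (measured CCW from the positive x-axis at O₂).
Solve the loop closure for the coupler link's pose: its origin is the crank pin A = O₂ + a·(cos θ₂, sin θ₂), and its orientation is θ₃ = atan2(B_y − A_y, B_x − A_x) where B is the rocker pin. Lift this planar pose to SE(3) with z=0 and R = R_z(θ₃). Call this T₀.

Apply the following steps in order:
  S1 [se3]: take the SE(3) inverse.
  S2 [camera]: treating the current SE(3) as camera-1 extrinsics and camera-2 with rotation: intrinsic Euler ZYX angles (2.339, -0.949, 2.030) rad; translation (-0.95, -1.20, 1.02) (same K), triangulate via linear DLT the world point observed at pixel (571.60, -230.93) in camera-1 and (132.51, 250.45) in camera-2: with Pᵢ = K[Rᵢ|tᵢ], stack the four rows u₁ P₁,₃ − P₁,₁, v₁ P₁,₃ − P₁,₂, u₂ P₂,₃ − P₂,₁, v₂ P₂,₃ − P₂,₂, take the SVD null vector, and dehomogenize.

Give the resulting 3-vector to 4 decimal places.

result = (0.8102, 0.5391, 1.1322)

source (fourbar_fk): coupler pose = R=[0.5909 -0.8067 0.0000; 0.8067 0.5909 0.0000; 0.0000 0.0000 1.0000], t=(-0.1079, 0.6511, 0.0000)
after S1 (invert_se3): R=[0.5909 0.8067 0.0000; -0.8067 0.5909 -0.0000; 0.0000 0.0000 1.0000], t=(-0.4615, -0.4718, 0.0000)
after S2 (triangulate): (0.8102, 0.5391, 1.1322)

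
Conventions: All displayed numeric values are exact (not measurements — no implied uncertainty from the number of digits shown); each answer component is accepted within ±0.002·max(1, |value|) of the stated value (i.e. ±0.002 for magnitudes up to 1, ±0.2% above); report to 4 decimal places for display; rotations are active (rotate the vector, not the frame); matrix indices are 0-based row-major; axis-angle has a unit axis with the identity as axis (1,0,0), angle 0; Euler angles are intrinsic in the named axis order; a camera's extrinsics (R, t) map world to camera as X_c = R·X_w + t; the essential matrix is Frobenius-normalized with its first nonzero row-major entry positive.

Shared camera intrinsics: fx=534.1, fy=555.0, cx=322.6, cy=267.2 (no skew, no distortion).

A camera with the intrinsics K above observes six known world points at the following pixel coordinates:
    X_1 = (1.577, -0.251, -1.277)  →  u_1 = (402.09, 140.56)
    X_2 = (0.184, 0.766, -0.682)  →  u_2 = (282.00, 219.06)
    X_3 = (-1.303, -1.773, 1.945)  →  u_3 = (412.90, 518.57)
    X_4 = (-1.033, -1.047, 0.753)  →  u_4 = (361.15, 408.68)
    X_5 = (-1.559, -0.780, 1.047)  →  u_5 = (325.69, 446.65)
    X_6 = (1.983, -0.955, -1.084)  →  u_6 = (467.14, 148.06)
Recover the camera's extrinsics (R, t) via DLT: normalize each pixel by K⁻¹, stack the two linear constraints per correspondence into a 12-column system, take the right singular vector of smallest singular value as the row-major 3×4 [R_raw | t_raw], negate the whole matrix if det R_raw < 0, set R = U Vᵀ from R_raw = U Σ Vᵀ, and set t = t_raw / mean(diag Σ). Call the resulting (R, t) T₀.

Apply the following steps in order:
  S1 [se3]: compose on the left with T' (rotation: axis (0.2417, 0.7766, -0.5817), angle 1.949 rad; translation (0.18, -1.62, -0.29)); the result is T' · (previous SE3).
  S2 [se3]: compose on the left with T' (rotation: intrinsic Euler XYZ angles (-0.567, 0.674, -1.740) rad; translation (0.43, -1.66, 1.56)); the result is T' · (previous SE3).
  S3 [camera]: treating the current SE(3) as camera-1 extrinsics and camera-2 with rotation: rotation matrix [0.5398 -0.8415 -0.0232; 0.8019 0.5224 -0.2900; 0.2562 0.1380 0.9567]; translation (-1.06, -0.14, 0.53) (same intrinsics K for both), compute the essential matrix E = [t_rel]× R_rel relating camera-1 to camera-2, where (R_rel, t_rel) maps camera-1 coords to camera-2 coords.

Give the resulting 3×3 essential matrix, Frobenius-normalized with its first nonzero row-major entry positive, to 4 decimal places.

matrix = [0.0050 0.6905 0.0850; 0.4300 0.0153 0.4141; -0.2779 0.1398 -0.2503]

source (pnp_recover): camera pose = R=[0.5588 -0.8160 0.1479; -0.6612 -0.3307 0.6734; -0.5006 -0.4740 -0.7244], t=(0.1201, 0.2602, 6.5808)
after S1 (compose_se3): R=[-0.9539 -0.2787 0.1110; -0.0383 0.4801 0.8764; -0.2975 0.8317 -0.4687], t=(3.8358, -7.0842, 0.1175)
after S2 (compose_se3): R=[-0.0897 0.9256 0.3678; 0.6326 0.3382 -0.6968; -0.7693 0.1702 -0.6158], t=(-5.4575, -1.2364, 7.0438)
after S3 (essential): [0.0050 0.6905 0.0850; 0.4300 0.0153 0.4141; -0.2779 0.1398 -0.2503]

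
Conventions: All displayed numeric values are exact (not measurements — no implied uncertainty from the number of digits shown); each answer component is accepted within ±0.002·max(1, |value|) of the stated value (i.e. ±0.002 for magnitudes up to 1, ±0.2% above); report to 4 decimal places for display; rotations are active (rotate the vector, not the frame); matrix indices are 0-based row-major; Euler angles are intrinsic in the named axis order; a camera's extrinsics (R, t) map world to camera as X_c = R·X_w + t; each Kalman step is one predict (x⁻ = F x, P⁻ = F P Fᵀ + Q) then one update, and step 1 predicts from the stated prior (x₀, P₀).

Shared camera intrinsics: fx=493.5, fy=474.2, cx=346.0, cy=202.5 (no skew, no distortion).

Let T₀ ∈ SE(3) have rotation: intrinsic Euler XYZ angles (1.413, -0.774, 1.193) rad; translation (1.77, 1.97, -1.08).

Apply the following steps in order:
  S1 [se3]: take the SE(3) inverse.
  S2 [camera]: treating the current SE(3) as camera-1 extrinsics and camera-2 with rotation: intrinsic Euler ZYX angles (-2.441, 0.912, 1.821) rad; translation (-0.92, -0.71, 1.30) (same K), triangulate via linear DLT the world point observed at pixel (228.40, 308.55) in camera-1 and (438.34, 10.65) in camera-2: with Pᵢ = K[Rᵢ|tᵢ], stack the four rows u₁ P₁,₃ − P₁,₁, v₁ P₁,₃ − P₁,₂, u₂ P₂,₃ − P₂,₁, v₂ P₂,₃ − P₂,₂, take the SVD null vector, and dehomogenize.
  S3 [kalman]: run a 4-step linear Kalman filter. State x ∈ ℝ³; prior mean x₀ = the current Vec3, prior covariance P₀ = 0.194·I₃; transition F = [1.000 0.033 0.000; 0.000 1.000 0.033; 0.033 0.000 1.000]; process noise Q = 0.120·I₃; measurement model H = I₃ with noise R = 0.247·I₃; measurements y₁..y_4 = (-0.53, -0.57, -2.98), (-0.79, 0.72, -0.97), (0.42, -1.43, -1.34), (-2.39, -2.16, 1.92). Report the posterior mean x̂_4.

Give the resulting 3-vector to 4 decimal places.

result = (-1.3137, -1.4162, 0.1776)

after S1 (invert_se3): R=[0.2638 -0.1086 0.9584; -0.6647 0.6996 0.2622; -0.6990 -0.7062 0.1124], t=(0.7821, 0.0815, 2.7499)
after S2 (triangulate): (-1.7196, -0.0379, -1.2999)
after S3 (kf_track): (-1.3137, -1.4162, 0.1776)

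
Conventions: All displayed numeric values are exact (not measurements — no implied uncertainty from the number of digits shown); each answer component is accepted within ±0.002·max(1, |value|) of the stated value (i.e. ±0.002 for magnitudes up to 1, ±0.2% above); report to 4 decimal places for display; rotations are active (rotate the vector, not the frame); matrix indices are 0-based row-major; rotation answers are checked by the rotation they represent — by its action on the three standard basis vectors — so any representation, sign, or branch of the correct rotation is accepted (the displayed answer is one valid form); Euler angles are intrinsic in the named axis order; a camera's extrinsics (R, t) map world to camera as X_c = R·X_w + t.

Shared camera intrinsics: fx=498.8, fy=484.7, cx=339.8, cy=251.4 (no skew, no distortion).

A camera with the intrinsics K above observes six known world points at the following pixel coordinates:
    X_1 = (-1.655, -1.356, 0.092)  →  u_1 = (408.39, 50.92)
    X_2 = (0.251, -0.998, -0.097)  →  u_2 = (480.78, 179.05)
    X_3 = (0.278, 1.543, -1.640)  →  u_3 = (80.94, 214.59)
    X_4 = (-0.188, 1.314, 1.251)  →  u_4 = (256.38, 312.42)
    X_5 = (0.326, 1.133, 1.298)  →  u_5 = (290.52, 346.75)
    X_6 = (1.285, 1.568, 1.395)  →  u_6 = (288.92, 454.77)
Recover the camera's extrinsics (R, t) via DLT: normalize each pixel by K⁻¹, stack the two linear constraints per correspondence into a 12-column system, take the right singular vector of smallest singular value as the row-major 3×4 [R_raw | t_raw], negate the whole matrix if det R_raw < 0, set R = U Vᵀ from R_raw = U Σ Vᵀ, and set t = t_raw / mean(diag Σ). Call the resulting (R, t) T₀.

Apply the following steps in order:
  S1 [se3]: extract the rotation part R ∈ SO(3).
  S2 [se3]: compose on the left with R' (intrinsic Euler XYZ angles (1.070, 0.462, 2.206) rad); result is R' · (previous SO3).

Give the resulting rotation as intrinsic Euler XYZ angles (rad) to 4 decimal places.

source (pnp_recover): camera pose = R=[0.4178 -0.8966 0.1471; 0.7742 0.4360 0.4588; -0.4754 -0.0778 0.8763], t=(0.1802, -0.3300, 4.2493)
after S1 (rot_of_se3): [0.4178 -0.8966 0.1471; 0.7742 0.4360 0.4588; -0.4754 -0.0778 0.8763]
after S2 (compose_so3): [-0.9917 0.1273 -0.0181; -0.0264 -0.3389 -0.9405; -0.1259 -0.9322 0.3394]

rotation (euler_xyz) = (1.2244, -0.0181, -3.0139)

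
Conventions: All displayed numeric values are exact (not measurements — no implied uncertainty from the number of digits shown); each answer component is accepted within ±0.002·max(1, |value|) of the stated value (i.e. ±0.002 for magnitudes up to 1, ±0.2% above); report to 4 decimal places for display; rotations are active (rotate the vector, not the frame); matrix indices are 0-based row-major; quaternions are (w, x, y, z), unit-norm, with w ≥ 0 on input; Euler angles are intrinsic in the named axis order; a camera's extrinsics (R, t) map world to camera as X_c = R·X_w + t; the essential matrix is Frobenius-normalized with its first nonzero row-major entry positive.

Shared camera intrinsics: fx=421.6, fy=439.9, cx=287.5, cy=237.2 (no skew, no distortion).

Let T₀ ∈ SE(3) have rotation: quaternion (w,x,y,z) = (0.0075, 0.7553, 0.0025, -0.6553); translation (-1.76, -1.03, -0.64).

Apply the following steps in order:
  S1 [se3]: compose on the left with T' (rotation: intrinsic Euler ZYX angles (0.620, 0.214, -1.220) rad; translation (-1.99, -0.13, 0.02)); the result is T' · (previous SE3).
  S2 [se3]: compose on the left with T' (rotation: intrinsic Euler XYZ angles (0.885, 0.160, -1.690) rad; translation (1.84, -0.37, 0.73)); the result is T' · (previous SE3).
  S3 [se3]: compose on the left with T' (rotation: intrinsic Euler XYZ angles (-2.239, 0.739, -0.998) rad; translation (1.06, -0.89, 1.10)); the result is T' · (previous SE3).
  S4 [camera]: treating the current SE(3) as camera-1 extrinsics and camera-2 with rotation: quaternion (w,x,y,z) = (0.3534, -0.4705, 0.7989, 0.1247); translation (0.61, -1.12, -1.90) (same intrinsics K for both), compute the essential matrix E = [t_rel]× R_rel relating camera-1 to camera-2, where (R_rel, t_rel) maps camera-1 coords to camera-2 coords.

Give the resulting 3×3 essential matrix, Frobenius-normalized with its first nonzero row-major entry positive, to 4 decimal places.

after S1 (compose_se3): R=[0.5958 0.3688 -0.7134; -0.7195 -0.1496 -0.6782; -0.3569 0.9174 0.1763], t=(-2.7057, -1.8143, 1.1241)
after S2 (compose_se3): R=[-0.8321 -0.0438 -0.5529; -0.1446 -0.9453 0.2924; -0.5355 0.3233 0.7802], t=(0.5583, 0.4267, 3.8282)
after S3 (compose_se3): R=[-0.7838 -0.3870 0.4856; -0.3927 0.9147 0.0951; -0.4810 -0.1162 -0.8690], t=(4.1272, 1.1289, -0.1904)
after S4 (essential): [0.0696 0.2356 -0.6145; -0.2168 0.2323 0.2916; 0.2958 -0.5364 -0.0294]

matrix = [0.0696 0.2356 -0.6145; -0.2168 0.2323 0.2916; 0.2958 -0.5364 -0.0294]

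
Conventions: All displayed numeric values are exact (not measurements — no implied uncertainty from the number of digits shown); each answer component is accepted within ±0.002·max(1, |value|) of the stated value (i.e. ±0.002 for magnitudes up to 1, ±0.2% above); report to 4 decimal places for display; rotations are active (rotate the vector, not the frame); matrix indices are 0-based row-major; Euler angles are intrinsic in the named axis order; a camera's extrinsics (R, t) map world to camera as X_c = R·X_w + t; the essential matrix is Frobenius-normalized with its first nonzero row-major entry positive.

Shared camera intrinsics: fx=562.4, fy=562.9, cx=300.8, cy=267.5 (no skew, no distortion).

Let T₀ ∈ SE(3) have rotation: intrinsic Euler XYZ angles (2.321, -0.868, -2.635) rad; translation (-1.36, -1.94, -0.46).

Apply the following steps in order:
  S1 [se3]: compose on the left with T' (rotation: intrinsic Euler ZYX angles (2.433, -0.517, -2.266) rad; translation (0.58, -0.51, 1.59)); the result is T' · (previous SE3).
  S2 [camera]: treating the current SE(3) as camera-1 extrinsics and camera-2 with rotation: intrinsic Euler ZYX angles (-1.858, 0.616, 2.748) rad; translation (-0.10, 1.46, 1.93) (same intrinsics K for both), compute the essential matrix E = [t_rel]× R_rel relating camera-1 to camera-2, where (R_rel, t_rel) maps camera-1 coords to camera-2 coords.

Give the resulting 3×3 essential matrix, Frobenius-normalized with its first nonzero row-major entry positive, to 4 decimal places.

after S1 (compose_se3): R=[0.4044 0.4951 0.7690; 0.2431 0.7523 -0.6123; -0.8817 0.4346 0.1839], t=(1.5685, -2.5287, 2.4690)
after S2 (essential): [0.1632 0.0793 -0.6834; -0.4149 -0.3720 -0.1474; -0.2973 -0.2655 -0.0946]

matrix = [0.1632 0.0793 -0.6834; -0.4149 -0.3720 -0.1474; -0.2973 -0.2655 -0.0946]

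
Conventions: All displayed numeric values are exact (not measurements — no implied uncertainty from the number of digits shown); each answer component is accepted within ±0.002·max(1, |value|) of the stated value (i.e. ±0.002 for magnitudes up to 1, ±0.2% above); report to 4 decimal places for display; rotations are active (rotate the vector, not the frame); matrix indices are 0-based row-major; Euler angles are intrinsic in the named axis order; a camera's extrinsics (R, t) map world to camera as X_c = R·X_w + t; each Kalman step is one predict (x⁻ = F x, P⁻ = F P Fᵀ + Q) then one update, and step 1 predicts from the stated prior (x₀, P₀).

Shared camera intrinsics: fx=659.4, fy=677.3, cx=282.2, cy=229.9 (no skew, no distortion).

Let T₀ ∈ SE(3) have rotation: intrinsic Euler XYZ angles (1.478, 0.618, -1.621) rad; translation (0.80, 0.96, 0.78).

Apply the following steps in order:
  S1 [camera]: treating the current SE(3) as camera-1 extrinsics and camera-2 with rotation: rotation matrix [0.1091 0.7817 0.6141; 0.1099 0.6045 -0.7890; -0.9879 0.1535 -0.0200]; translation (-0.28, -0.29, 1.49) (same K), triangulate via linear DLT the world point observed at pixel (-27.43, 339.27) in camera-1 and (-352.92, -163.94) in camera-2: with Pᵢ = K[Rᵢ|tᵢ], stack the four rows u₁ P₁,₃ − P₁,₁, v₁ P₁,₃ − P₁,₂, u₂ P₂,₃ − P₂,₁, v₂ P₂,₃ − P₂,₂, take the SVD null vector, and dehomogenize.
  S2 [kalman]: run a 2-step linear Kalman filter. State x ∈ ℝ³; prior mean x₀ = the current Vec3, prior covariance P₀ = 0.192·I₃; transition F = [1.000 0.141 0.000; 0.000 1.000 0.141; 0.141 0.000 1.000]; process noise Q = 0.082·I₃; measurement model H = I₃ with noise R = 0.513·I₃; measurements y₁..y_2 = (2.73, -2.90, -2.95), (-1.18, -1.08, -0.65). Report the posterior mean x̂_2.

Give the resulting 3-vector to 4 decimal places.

result = (-0.4722, -1.9609, -1.0454)

after S1 (triangulate): (-0.9156, -1.8483, -0.3504)
after S2 (kf_track): (-0.4722, -1.9609, -1.0454)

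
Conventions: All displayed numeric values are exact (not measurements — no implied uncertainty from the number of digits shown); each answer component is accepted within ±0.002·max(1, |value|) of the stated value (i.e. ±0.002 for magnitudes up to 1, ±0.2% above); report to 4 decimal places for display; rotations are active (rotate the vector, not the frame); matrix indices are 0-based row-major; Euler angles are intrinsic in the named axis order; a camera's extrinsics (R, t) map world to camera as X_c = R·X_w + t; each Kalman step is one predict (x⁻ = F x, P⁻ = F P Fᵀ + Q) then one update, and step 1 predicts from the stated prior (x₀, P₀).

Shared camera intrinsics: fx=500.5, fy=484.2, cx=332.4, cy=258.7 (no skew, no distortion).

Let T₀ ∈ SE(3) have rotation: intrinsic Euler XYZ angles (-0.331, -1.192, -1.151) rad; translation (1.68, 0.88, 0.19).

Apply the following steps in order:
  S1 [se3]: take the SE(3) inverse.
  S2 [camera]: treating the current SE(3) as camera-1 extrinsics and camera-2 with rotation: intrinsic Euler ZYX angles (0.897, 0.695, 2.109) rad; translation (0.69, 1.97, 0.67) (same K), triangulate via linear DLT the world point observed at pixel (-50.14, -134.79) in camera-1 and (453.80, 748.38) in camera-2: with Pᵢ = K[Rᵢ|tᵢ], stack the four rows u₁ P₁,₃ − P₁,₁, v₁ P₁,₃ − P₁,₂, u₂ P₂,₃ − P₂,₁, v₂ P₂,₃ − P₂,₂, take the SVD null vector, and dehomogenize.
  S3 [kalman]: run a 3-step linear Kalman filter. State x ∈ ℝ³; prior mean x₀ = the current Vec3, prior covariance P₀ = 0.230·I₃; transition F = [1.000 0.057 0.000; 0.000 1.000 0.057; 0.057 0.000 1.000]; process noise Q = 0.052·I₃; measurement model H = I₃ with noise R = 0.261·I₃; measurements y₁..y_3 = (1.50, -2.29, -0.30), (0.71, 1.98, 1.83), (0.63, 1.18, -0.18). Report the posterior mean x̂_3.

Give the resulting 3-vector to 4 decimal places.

after S1 (invert_se3): R=[0.1507 -0.7405 0.6549; 0.3377 0.6612 0.6699; -0.9291 0.1202 0.3497], t=(0.2740, -1.2765, 1.3887)
after S2 (triangulate): (-0.8801, 1.1690, -1.1597)
after S3 (kf_track): (0.6032, 0.7544, 0.1981)

result = (0.6032, 0.7544, 0.1981)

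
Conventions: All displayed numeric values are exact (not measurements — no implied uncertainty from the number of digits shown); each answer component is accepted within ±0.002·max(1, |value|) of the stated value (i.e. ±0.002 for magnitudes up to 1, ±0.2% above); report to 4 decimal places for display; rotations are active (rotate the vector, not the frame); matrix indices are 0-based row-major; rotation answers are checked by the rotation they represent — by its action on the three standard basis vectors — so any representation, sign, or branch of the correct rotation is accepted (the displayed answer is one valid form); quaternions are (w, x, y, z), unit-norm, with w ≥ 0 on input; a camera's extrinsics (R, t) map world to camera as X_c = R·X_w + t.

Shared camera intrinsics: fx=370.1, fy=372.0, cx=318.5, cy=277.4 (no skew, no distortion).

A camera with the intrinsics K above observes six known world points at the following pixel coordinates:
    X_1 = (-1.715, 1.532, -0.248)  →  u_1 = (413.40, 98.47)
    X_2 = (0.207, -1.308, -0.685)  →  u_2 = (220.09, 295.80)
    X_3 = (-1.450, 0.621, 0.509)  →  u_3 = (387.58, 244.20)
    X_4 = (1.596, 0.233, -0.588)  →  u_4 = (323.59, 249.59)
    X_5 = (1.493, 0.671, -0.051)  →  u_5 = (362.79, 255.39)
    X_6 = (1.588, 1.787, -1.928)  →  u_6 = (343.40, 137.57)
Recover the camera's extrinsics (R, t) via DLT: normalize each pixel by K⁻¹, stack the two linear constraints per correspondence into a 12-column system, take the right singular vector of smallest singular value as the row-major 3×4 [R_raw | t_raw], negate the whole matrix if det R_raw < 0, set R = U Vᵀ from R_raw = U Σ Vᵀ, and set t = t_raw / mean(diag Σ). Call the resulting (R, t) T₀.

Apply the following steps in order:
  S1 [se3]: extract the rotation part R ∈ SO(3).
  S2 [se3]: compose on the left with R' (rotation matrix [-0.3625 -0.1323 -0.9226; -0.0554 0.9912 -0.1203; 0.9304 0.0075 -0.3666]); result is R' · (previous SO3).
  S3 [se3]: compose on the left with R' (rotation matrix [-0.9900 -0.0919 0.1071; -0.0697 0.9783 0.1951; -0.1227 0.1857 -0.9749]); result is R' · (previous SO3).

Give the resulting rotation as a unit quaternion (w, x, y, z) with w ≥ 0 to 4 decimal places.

rotation (quat) = (0.4881, -0.8565, -0.0944, -0.1387)

source (pnp_recover): camera pose = R=[0.1538 0.7675 0.6223; 0.1278 -0.6400 0.7577; 0.9798 -0.0370 -0.1965], t=(0.0300, -0.0900, 4.7601)
after S1 (rot_of_se3): [0.1538 0.7675 0.6223; 0.1278 -0.6400 0.7577; 0.9798 -0.0370 -0.1965]
after S2 (compose_so3): [-0.9766 -0.1594 -0.1445; 0.0003 -0.6724 0.7402; -0.2152 0.7228 0.6567]
after S3 (compose_so3): [0.9437 0.2971 0.1454; 0.0263 -0.5057 0.8623; 0.3297 -0.8100 -0.4851]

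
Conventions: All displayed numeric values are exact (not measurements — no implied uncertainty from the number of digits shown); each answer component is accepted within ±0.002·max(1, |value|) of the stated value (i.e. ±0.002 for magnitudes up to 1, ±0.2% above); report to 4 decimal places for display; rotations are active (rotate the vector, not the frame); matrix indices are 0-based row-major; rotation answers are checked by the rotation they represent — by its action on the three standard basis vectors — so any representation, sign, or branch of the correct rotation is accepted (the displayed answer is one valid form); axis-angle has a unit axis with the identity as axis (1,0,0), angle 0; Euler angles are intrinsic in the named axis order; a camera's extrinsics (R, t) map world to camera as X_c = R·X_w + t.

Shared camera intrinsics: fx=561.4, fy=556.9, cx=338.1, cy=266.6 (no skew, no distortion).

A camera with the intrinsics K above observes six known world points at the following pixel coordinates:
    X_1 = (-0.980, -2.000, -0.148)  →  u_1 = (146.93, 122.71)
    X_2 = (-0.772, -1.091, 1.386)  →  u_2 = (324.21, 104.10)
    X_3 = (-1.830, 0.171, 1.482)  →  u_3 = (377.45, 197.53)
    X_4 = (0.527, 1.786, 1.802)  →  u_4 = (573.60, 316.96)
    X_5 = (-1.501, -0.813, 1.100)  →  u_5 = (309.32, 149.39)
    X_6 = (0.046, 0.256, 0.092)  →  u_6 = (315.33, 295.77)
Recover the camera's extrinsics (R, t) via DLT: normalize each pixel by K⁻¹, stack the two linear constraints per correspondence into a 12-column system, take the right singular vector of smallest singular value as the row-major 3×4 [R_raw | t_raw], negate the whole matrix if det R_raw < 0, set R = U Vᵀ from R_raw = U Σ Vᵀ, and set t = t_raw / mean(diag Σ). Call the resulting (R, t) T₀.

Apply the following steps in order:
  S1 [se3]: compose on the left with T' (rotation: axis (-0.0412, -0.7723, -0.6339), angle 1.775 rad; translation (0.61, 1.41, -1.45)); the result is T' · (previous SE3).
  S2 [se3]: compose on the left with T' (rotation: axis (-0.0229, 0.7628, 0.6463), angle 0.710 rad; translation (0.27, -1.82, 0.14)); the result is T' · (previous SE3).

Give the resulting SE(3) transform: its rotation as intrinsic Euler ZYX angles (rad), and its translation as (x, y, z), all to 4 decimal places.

rotation (euler_zyx) = (-0.3437, 0.5263, 0.9688), translation = (-4.1932, 1.3604, 1.8590)

source (pnp_recover): camera pose = R=[0.1805 0.5945 0.7836; 0.1148 0.7785 -0.6171; -0.9768 0.2014 0.0723], t=(-0.4400, 0.1200, 5.1004)
after S1 (compose_se3): R=[0.7475 0.2477 -0.6163; -0.6607 0.1811 -0.7285; -0.0689 0.9518 0.2990], t=(-2.9196, 4.9372, -0.2998)
after S2 (compose_se3): R=[0.8141 0.5807 -0.0099; -0.2914 0.3937 -0.8719; -0.5024 0.7126 0.4897], t=(-4.1932, 1.3604, 1.8590)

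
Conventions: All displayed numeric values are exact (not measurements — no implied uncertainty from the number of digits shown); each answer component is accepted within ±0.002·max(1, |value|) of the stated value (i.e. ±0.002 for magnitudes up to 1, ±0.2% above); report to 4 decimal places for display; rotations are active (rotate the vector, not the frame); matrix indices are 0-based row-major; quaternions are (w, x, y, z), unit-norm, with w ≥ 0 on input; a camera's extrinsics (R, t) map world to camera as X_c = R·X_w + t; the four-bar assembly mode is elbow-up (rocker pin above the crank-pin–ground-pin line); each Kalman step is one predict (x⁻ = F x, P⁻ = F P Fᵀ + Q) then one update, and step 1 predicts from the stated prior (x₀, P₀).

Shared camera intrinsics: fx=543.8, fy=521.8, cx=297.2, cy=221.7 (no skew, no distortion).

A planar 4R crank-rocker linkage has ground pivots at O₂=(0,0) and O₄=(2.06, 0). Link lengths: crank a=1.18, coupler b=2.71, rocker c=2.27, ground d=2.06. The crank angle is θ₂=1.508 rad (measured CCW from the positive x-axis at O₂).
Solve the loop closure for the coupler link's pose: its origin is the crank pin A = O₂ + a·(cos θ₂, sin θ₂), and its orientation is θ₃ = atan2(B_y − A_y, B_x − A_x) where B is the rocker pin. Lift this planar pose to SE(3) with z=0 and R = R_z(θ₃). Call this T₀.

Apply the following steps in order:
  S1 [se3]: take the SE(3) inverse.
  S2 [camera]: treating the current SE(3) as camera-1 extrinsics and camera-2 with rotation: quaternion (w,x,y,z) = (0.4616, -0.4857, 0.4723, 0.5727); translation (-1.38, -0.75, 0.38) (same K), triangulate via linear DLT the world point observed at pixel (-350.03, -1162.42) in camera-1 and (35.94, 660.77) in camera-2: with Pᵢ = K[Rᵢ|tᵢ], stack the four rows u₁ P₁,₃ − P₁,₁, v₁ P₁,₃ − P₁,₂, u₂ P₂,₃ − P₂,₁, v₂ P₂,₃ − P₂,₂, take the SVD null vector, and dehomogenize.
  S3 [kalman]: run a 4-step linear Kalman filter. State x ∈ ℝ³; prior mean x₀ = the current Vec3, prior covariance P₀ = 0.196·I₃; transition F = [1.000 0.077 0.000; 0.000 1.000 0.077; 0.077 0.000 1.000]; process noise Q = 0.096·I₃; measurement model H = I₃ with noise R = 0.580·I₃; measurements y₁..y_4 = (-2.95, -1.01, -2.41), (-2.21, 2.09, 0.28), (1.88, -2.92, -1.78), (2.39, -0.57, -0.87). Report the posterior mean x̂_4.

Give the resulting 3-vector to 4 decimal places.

source (fourbar_fk): coupler pose = R=[0.9247 -0.3808 0.0000; 0.3808 0.9247 0.0000; 0.0000 0.0000 1.0000], t=(0.0741, 1.1777, 0.0000)
after S1 (invert_se3): R=[0.9247 0.3808 0.0000; -0.3808 0.9247 0.0000; 0.0000 0.0000 1.0000], t=(-0.5169, -1.0607, 0.0000)
after S2 (triangulate): (-0.0043, -1.3415, 0.8669)
after S3 (kf_track): (0.4623, -0.8724, -0.7272)

result = (0.4623, -0.8724, -0.7272)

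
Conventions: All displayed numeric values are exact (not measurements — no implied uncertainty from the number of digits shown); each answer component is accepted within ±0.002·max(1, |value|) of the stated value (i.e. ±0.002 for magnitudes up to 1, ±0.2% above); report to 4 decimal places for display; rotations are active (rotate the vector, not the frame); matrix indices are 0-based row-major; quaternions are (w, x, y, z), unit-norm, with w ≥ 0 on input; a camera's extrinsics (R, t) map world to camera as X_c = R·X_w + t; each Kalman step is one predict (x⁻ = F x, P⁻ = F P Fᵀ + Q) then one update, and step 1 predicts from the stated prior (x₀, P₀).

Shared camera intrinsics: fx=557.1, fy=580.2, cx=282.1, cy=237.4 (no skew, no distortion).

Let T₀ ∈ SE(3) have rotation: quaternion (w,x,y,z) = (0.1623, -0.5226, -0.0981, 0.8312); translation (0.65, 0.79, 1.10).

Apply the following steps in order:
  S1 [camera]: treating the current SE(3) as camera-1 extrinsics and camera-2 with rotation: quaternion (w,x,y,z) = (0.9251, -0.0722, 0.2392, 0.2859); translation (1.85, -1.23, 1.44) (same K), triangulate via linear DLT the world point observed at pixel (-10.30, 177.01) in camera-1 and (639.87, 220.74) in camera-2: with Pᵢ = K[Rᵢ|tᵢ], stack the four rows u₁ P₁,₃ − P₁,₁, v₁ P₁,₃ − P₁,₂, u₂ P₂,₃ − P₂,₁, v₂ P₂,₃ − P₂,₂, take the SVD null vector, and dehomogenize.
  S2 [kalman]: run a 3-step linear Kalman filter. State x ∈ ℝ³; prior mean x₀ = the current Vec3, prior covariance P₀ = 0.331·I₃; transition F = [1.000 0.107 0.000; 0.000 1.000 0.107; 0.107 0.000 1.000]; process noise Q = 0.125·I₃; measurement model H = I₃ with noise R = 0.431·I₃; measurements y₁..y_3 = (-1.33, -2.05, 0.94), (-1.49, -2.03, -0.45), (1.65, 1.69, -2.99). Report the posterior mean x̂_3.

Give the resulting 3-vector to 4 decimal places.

after S1 (triangulate): (-0.1272, 0.9817, 1.4847)
after S2 (kf_track): (-0.0613, 0.0532, -1.0294)

result = (-0.0613, 0.0532, -1.0294)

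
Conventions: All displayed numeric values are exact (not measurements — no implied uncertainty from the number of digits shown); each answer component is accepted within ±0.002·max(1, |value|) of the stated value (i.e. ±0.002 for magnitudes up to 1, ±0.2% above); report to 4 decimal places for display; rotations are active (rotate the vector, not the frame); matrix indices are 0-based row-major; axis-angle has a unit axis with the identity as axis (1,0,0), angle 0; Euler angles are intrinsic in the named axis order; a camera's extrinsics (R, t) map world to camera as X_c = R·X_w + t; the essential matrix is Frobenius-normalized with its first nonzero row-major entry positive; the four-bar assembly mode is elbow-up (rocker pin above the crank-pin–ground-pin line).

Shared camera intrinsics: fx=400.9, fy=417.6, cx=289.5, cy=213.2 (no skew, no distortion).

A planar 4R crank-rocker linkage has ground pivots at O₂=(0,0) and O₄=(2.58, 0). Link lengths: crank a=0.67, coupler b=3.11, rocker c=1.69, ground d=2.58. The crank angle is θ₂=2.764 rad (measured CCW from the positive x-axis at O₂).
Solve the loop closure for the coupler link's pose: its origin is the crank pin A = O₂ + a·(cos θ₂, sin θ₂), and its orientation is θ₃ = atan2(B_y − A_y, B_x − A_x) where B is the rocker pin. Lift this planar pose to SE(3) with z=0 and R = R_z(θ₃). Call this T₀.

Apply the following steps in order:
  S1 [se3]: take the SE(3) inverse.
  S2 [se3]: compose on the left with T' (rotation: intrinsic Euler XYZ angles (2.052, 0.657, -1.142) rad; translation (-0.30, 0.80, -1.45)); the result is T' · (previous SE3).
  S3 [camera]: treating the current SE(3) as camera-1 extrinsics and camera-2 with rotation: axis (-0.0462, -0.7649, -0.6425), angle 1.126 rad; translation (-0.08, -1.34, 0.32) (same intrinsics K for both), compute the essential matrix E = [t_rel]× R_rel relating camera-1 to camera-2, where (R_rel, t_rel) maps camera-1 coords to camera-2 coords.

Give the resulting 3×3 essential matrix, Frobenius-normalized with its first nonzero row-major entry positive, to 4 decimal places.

source (fourbar_fk): coupler pose = R=[0.8946 -0.4469 0.0000; 0.4469 0.8946 0.0000; 0.0000 0.0000 1.0000], t=(-0.6228, 0.2470, 0.0000)
after S1 (invert_se3): R=[0.8946 0.4469 0.0000; -0.4469 0.8946 0.0000; 0.0000 0.0000 1.0000], t=(0.4468, -0.4993, 0.0000)
after S2 (compose_se3): R=[-0.0273 0.7914 0.6107; 0.4439 0.5570 -0.7019; -0.8957 0.2520 -0.3665], t=(-0.5125, 0.9389, -2.0701)
after S3 (essential): [0.5036 -0.0281 0.1689; 0.2418 -0.5184 -0.3867; -0.3880 -0.1294 -0.2701]

matrix = [0.5036 -0.0281 0.1689; 0.2418 -0.5184 -0.3867; -0.3880 -0.1294 -0.2701]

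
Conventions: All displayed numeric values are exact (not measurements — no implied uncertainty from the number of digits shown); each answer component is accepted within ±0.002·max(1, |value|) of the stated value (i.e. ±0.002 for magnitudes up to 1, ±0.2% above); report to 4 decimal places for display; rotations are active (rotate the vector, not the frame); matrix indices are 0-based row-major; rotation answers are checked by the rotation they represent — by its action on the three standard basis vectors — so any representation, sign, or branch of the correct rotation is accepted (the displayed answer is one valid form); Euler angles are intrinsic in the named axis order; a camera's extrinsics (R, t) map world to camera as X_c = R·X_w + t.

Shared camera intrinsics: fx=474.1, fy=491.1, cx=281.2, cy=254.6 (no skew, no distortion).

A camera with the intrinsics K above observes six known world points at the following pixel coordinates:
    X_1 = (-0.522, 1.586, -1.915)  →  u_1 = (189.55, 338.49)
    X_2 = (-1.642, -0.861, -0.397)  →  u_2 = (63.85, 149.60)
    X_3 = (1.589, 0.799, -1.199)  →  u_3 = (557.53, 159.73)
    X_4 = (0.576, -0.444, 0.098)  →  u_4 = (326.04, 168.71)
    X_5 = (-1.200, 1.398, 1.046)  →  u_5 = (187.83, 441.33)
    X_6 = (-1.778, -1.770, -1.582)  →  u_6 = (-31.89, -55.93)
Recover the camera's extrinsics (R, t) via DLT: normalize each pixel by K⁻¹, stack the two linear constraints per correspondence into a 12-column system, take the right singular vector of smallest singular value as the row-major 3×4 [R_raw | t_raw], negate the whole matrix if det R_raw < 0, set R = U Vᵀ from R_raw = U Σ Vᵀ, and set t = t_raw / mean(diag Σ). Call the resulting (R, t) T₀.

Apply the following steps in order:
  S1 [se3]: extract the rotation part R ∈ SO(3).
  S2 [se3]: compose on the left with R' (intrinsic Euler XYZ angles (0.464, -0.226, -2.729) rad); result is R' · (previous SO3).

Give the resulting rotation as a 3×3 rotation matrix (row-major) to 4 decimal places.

source (pnp_recover): camera pose = R=[0.9736 0.2209 0.0573; -0.2220 0.8582 0.4628; 0.0530 -0.4633 0.8846], t=(-0.0500, -0.3100, 4.0999)
after S1 (rot_of_se3): [0.9736 0.2209 0.0573; -0.2220 0.8582 0.4628; 0.0530 -0.4633 0.8846]
after S2 (compose_so3): [-0.9679 0.2420 -0.0685; -0.0920 -0.5944 -0.7989; -0.2341 -0.7669 0.5976]

rotation (matrix) = ((-0.9679, 0.2420, -0.0685), (-0.0920, -0.5944, -0.7989), (-0.2341, -0.7669, 0.5976))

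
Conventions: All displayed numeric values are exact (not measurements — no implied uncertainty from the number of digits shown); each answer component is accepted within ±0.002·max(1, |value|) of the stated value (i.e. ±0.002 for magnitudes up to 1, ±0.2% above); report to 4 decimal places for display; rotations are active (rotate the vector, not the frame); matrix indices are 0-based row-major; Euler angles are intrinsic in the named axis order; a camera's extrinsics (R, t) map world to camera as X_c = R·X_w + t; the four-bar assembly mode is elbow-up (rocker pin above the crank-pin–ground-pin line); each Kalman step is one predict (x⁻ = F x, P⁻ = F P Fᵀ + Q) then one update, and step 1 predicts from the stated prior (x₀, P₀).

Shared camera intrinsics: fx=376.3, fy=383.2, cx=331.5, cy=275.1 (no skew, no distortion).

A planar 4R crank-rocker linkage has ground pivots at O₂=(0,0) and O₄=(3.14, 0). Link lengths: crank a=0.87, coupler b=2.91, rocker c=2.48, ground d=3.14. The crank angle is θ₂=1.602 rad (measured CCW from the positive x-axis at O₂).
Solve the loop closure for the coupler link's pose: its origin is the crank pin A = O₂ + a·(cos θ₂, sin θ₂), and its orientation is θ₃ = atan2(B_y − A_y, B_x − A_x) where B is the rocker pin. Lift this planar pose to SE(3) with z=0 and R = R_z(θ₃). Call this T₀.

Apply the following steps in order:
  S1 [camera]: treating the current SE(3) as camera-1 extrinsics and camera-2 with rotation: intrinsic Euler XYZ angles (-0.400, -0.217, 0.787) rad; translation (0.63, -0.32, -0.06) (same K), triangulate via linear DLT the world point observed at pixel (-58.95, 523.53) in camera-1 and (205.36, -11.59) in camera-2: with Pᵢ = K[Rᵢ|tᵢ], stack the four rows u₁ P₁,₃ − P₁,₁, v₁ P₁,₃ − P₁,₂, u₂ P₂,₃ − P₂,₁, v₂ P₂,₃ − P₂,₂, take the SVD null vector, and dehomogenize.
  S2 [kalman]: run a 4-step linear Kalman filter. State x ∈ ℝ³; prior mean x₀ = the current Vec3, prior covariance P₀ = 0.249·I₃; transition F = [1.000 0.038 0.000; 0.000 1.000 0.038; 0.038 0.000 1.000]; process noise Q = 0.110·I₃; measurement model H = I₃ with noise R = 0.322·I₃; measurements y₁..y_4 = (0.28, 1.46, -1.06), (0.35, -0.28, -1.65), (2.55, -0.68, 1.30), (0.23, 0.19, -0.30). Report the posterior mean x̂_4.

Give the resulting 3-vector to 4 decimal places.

result = (0.7486, 0.0122, -0.0496)

source (fourbar_fk): coupler pose = R=[0.8539 -0.5205 0.0000; 0.5205 0.8539 0.0000; 0.0000 0.0000 1.0000], t=(-0.0271, 0.8696, 0.0000)
after S1 (triangulate): (-0.8783, 0.1383, 0.8183)
after S2 (kf_track): (0.7486, 0.0122, -0.0496)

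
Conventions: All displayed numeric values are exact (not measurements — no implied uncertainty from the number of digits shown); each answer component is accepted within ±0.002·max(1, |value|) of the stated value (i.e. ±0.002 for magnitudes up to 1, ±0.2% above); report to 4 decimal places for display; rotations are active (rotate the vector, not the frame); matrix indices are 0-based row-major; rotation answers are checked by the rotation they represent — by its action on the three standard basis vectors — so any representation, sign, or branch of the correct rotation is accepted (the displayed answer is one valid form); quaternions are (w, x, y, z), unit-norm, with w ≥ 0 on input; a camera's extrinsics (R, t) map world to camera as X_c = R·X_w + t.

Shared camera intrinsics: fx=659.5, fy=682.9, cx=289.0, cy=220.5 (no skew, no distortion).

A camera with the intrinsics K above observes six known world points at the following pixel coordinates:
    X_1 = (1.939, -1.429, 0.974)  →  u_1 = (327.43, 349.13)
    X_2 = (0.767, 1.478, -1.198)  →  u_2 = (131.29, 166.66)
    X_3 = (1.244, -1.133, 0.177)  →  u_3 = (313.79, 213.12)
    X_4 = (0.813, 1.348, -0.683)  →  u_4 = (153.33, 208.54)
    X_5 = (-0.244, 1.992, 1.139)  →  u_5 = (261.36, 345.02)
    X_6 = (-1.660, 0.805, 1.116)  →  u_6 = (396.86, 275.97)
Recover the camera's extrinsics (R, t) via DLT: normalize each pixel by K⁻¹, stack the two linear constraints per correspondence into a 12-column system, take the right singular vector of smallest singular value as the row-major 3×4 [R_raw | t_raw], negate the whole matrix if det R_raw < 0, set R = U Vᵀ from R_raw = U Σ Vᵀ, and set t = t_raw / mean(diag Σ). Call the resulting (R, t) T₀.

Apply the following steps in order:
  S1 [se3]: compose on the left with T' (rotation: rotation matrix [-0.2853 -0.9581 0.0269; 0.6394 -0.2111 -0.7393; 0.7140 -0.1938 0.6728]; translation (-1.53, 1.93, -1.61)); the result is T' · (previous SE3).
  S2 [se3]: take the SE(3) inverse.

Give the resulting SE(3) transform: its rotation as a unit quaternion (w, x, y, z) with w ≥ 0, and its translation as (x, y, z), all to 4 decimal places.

source (pnp_recover): camera pose = R=[-0.6672 -0.6125 0.4238; 0.2693 0.3322 0.9040; -0.6945 0.7173 -0.0567], t=(0.2400, -0.1700, 6.4498)
after S1 (compose_se3): R=[-0.0863 -0.1242 -0.9885; 0.0300 -0.9921 0.1220; -0.9958 -0.0191 0.0893], t=(-1.2624, -2.6492, 2.9338)
after S2 (invert_se3): R=[-0.0863 0.0300 -0.9958; -0.1242 -0.9921 -0.0191; -0.9885 0.1220 0.0893], t=(2.8920, -2.7290, -1.1866)

rotation (quat) = (0.0524, 0.6739, -0.0350, -0.7362), translation = (2.8920, -2.7290, -1.1866)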